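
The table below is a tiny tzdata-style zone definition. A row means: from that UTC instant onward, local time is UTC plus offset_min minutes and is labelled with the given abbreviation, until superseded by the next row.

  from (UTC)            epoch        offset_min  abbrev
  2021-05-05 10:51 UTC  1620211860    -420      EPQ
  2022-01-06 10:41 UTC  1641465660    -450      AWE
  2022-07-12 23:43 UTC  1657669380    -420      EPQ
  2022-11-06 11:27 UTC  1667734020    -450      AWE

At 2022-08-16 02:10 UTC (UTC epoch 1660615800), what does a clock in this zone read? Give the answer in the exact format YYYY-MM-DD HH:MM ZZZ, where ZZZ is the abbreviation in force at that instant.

Query: 2022-08-16 02:10 UTC
Rule 3/4 (EPQ, -07:00): 2022-07-12 23:43 UTC ≤ query < 2022-11-06 11:27 UTC
2·60 + 10 - 420 = -290 min
-290 = -1·1440 + 1150; 1150 = 19·60 + 10 → 19:10, 2022-08-16 - 1 day = 2022-08-15
→ 2022-08-15 19:10 EPQ

2022-08-15 19:10 EPQ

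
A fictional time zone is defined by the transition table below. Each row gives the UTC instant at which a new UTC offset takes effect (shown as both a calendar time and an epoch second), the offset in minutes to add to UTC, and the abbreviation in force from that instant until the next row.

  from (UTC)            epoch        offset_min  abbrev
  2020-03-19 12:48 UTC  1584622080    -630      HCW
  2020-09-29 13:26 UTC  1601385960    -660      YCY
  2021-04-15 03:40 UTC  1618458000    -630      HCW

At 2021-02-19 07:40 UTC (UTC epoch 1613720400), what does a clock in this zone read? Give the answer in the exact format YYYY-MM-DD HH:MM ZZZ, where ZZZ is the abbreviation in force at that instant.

Query: 2021-02-19 07:40 UTC
Rule 2/3 (YCY, -11:00): 2020-09-29 13:26 UTC ≤ query < 2021-04-15 03:40 UTC
7·60 + 40 - 660 = -200 min
-200 = -1·1440 + 1240; 1240 = 20·60 + 40 → 20:40, 2021-02-19 - 1 day = 2021-02-18
→ 2021-02-18 20:40 YCY

2021-02-18 20:40 YCY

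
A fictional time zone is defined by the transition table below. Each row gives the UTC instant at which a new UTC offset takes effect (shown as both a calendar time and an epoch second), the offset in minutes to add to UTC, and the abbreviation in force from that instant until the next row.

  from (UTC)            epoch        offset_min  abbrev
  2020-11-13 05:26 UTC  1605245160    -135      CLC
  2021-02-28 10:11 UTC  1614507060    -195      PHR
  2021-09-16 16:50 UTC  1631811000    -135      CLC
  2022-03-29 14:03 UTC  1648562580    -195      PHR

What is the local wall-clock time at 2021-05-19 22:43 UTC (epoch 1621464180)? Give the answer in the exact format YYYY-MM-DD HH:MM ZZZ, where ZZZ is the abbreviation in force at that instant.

2021-05-19 19:28 PHR

Query: 2021-05-19 22:43 UTC
Rule 2/4 (PHR, -03:15): 2021-02-28 10:11 UTC ≤ query < 2021-09-16 16:50 UTC
22·60 + 43 - 195 = 1168 min
1168 = 0·1440 + 1168; 1168 = 19·60 + 28 → 19:28, same day
→ 2021-05-19 19:28 PHR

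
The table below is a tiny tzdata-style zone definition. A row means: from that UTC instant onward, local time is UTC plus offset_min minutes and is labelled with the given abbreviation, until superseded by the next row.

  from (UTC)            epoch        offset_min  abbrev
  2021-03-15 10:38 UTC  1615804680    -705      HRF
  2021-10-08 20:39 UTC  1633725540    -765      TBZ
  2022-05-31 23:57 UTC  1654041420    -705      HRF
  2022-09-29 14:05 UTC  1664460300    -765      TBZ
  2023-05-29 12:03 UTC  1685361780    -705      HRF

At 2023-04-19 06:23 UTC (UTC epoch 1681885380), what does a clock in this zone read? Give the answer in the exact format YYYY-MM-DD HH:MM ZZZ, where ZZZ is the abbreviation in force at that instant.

Query: 2023-04-19 06:23 UTC
Rule 4/5 (TBZ, -12:45): 2022-09-29 14:05 UTC ≤ query < 2023-05-29 12:03 UTC
6·60 + 23 - 765 = -382 min
-382 = -1·1440 + 1058; 1058 = 17·60 + 38 → 17:38, 2023-04-19 - 1 day = 2023-04-18
→ 2023-04-18 17:38 TBZ

2023-04-18 17:38 TBZ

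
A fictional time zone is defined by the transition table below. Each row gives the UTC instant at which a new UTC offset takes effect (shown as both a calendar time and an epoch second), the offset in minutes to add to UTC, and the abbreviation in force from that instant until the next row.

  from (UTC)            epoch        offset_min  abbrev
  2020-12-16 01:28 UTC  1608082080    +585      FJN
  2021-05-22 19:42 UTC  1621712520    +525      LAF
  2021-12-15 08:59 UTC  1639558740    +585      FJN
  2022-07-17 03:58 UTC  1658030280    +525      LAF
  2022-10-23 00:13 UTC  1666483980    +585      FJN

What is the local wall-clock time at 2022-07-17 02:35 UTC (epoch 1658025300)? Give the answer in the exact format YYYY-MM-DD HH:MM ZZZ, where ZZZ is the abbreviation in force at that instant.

2022-07-17 12:20 FJN

Query: 2022-07-17 02:35 UTC
Rule 3/5 (FJN, +09:45): 2021-12-15 08:59 UTC ≤ query < 2022-07-17 03:58 UTC
2·60 + 35 + 585 = 740 min
740 = 0·1440 + 740; 740 = 12·60 + 20 → 12:20, same day
→ 2022-07-17 12:20 FJN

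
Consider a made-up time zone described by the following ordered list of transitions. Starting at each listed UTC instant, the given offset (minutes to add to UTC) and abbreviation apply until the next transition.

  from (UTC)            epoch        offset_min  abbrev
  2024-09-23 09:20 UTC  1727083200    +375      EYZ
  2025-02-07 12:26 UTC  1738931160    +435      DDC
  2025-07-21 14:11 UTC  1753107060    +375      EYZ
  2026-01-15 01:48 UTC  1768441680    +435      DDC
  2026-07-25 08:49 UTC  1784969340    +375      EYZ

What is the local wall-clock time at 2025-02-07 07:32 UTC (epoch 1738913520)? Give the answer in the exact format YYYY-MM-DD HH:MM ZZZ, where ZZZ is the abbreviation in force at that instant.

Query: 2025-02-07 07:32 UTC
Rule 1/5 (EYZ, +06:15): 2024-09-23 09:20 UTC ≤ query < 2025-02-07 12:26 UTC
7·60 + 32 + 375 = 827 min
827 = 0·1440 + 827; 827 = 13·60 + 47 → 13:47, same day
→ 2025-02-07 13:47 EYZ

2025-02-07 13:47 EYZ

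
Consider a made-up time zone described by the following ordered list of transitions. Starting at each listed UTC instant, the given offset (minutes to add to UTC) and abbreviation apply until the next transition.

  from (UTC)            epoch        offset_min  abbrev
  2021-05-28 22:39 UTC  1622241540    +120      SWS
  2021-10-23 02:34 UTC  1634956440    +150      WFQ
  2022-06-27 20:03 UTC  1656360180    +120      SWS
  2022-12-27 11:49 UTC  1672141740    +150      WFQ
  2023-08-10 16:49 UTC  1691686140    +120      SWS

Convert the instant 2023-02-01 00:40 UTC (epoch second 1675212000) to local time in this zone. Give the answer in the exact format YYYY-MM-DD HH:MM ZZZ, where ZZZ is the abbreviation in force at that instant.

2023-02-01 03:10 WFQ

Query: 2023-02-01 00:40 UTC
Rule 4/5 (WFQ, +02:30): 2022-12-27 11:49 UTC ≤ query < 2023-08-10 16:49 UTC
0·60 + 40 + 150 = 190 min
190 = 0·1440 + 190; 190 = 3·60 + 10 → 03:10, same day
→ 2023-02-01 03:10 WFQ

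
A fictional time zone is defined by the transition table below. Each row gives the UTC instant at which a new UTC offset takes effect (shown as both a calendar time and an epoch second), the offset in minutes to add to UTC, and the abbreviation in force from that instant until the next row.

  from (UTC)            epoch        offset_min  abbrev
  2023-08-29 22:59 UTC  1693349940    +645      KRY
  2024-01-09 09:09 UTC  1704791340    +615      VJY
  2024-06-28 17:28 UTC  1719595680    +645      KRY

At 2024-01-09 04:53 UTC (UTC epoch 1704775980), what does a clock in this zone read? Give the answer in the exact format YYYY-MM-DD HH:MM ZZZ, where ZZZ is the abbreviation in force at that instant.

Query: 2024-01-09 04:53 UTC
Rule 1/3 (KRY, +10:45): 2023-08-29 22:59 UTC ≤ query < 2024-01-09 09:09 UTC
4·60 + 53 + 645 = 938 min
938 = 0·1440 + 938; 938 = 15·60 + 38 → 15:38, same day
→ 2024-01-09 15:38 KRY

2024-01-09 15:38 KRY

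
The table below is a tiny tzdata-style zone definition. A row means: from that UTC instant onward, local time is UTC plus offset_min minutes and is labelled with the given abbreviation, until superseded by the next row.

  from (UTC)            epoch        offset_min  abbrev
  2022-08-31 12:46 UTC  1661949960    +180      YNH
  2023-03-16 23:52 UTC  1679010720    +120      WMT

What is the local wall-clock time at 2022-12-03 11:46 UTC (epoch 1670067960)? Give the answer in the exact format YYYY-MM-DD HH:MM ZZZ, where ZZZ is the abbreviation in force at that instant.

Query: 2022-12-03 11:46 UTC
Rule 1/2 (YNH, +03:00): 2022-08-31 12:46 UTC ≤ query < 2023-03-16 23:52 UTC
11·60 + 46 + 180 = 886 min
886 = 0·1440 + 886; 886 = 14·60 + 46 → 14:46, same day
→ 2022-12-03 14:46 YNH

2022-12-03 14:46 YNH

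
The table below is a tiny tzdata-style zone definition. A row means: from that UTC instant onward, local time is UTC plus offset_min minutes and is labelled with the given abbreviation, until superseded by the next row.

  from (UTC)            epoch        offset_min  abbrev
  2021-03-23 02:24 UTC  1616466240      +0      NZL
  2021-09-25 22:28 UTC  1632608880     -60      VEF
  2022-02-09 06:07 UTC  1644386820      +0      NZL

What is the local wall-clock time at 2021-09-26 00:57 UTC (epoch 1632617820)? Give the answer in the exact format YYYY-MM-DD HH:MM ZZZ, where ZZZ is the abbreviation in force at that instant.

Query: 2021-09-26 00:57 UTC
Rule 2/3 (VEF, -01:00): 2021-09-25 22:28 UTC ≤ query < 2022-02-09 06:07 UTC
0·60 + 57 - 60 = -3 min
-3 = -1·1440 + 1437; 1437 = 23·60 + 57 → 23:57, 2021-09-26 - 1 day = 2021-09-25
→ 2021-09-25 23:57 VEF

2021-09-25 23:57 VEF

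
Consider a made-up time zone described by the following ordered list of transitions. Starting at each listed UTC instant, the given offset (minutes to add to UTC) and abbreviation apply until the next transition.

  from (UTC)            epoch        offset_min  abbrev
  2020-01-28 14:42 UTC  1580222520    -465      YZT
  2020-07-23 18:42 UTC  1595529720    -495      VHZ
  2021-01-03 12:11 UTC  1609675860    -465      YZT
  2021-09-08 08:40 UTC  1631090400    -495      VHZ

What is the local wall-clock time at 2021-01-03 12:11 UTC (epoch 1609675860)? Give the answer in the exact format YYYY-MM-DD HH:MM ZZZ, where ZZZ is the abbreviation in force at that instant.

Query: 2021-01-03 12:11 UTC
Rule 3/4 (YZT, -07:45): 2021-01-03 12:11 UTC ≤ query < 2021-09-08 08:40 UTC
12·60 + 11 - 465 = 266 min
266 = 0·1440 + 266; 266 = 4·60 + 26 → 04:26, same day
→ 2021-01-03 04:26 YZT

2021-01-03 04:26 YZT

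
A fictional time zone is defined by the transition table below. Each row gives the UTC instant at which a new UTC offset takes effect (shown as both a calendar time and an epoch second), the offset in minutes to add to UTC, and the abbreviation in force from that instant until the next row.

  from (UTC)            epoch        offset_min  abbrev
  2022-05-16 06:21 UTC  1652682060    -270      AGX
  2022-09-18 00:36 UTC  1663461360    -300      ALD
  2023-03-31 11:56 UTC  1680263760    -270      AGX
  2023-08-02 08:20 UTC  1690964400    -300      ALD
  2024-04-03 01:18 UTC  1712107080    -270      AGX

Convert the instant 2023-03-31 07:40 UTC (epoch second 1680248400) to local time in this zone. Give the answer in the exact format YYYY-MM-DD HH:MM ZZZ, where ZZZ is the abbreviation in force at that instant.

2023-03-31 02:40 ALD

Query: 2023-03-31 07:40 UTC
Rule 2/5 (ALD, -05:00): 2022-09-18 00:36 UTC ≤ query < 2023-03-31 11:56 UTC
7·60 + 40 - 300 = 160 min
160 = 0·1440 + 160; 160 = 2·60 + 40 → 02:40, same day
→ 2023-03-31 02:40 ALD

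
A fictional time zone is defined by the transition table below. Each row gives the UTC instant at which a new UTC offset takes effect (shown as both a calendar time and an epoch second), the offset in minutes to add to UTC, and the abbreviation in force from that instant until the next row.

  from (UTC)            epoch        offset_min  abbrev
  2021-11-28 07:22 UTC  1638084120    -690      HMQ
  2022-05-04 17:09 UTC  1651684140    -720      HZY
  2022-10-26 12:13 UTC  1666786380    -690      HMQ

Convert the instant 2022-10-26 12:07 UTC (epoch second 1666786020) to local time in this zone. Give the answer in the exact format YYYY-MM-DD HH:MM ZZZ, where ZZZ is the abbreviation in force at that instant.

Query: 2022-10-26 12:07 UTC
Rule 2/3 (HZY, -12:00): 2022-05-04 17:09 UTC ≤ query < 2022-10-26 12:13 UTC
12·60 + 7 - 720 = 7 min
7 = 0·1440 + 7; 7 = 0·60 + 7 → 00:07, same day
→ 2022-10-26 00:07 HZY

2022-10-26 00:07 HZY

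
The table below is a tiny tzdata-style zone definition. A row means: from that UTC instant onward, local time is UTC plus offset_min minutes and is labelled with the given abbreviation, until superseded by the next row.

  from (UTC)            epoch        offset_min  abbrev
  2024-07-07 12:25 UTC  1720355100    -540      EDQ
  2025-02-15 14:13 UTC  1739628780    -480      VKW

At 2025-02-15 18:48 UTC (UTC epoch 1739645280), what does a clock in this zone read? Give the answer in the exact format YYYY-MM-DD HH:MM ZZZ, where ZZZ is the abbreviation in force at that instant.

Query: 2025-02-15 18:48 UTC
Rule 2/2 (VKW, -08:00): 2025-02-15 14:13 UTC ≤ query < +∞
18·60 + 48 - 480 = 648 min
648 = 0·1440 + 648; 648 = 10·60 + 48 → 10:48, same day
→ 2025-02-15 10:48 VKW

2025-02-15 10:48 VKW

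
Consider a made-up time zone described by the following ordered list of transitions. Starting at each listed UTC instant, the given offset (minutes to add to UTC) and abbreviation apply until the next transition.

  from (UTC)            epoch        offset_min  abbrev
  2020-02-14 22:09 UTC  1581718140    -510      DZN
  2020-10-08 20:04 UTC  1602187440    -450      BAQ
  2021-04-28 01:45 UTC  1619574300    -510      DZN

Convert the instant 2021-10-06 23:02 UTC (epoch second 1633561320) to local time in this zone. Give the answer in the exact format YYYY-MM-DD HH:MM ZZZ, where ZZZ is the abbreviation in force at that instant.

2021-10-06 14:32 DZN

Query: 2021-10-06 23:02 UTC
Rule 3/3 (DZN, -08:30): 2021-04-28 01:45 UTC ≤ query < +∞
23·60 + 2 - 510 = 872 min
872 = 0·1440 + 872; 872 = 14·60 + 32 → 14:32, same day
→ 2021-10-06 14:32 DZN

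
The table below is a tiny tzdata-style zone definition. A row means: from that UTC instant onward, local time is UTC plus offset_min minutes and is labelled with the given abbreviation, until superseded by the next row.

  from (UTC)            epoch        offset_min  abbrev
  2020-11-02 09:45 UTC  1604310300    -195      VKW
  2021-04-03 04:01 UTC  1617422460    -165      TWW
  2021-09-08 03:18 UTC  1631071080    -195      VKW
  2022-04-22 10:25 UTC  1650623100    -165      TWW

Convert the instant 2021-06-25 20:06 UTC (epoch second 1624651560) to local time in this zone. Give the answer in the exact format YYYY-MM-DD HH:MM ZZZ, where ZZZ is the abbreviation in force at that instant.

2021-06-25 17:21 TWW

Query: 2021-06-25 20:06 UTC
Rule 2/4 (TWW, -02:45): 2021-04-03 04:01 UTC ≤ query < 2021-09-08 03:18 UTC
20·60 + 6 - 165 = 1041 min
1041 = 0·1440 + 1041; 1041 = 17·60 + 21 → 17:21, same day
→ 2021-06-25 17:21 TWW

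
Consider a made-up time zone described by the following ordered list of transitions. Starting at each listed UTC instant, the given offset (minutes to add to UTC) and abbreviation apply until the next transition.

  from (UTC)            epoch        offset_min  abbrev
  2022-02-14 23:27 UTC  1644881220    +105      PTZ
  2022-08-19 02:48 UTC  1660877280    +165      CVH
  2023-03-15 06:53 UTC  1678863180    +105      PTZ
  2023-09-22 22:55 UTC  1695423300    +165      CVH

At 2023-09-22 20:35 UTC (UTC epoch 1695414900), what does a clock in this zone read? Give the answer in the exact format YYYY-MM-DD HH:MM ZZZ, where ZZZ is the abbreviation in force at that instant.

2023-09-22 22:20 PTZ

Query: 2023-09-22 20:35 UTC
Rule 3/4 (PTZ, +01:45): 2023-03-15 06:53 UTC ≤ query < 2023-09-22 22:55 UTC
20·60 + 35 + 105 = 1340 min
1340 = 0·1440 + 1340; 1340 = 22·60 + 20 → 22:20, same day
→ 2023-09-22 22:20 PTZ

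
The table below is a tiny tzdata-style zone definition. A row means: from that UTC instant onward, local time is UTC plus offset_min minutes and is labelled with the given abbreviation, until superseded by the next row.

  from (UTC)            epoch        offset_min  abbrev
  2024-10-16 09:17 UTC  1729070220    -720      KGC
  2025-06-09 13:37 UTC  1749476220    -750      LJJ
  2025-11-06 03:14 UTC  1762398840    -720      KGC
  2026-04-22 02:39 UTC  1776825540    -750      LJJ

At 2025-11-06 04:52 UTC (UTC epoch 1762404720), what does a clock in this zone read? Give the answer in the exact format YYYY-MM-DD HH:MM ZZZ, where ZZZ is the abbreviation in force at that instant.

Query: 2025-11-06 04:52 UTC
Rule 3/4 (KGC, -12:00): 2025-11-06 03:14 UTC ≤ query < 2026-04-22 02:39 UTC
4·60 + 52 - 720 = -428 min
-428 = -1·1440 + 1012; 1012 = 16·60 + 52 → 16:52, 2025-11-06 - 1 day = 2025-11-05
→ 2025-11-05 16:52 KGC

2025-11-05 16:52 KGC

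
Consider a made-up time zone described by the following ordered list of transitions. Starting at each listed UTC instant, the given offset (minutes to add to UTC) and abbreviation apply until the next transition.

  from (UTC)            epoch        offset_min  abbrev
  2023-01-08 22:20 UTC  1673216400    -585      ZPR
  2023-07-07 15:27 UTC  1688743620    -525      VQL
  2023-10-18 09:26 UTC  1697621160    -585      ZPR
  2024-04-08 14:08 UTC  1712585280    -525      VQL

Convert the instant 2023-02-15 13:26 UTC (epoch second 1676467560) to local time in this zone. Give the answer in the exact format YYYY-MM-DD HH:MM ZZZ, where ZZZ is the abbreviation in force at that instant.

Query: 2023-02-15 13:26 UTC
Rule 1/4 (ZPR, -09:45): 2023-01-08 22:20 UTC ≤ query < 2023-07-07 15:27 UTC
13·60 + 26 - 585 = 221 min
221 = 0·1440 + 221; 221 = 3·60 + 41 → 03:41, same day
→ 2023-02-15 03:41 ZPR

2023-02-15 03:41 ZPR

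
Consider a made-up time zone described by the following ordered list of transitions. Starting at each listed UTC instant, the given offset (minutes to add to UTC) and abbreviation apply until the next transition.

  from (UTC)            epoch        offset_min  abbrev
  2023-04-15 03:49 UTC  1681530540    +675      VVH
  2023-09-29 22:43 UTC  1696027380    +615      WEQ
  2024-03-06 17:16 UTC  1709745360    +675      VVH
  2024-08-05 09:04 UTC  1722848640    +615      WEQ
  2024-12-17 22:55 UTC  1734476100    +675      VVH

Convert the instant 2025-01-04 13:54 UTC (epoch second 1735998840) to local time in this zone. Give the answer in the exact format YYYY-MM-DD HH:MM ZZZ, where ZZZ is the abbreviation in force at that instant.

Query: 2025-01-04 13:54 UTC
Rule 5/5 (VVH, +11:15): 2024-12-17 22:55 UTC ≤ query < +∞
13·60 + 54 + 675 = 1509 min
1509 = 1·1440 + 69; 69 = 1·60 + 9 → 01:09, 2025-01-04 + 1 day = 2025-01-05
→ 2025-01-05 01:09 VVH

2025-01-05 01:09 VVH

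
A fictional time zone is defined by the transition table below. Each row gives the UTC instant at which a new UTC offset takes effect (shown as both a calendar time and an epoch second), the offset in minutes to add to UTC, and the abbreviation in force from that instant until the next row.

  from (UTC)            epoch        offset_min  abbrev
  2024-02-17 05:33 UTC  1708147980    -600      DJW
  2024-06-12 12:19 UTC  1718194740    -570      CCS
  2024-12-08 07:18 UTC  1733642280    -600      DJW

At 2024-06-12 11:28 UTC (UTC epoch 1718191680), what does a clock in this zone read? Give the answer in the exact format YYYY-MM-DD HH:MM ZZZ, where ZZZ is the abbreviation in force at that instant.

Query: 2024-06-12 11:28 UTC
Rule 1/3 (DJW, -10:00): 2024-02-17 05:33 UTC ≤ query < 2024-06-12 12:19 UTC
11·60 + 28 - 600 = 88 min
88 = 0·1440 + 88; 88 = 1·60 + 28 → 01:28, same day
→ 2024-06-12 01:28 DJW

2024-06-12 01:28 DJW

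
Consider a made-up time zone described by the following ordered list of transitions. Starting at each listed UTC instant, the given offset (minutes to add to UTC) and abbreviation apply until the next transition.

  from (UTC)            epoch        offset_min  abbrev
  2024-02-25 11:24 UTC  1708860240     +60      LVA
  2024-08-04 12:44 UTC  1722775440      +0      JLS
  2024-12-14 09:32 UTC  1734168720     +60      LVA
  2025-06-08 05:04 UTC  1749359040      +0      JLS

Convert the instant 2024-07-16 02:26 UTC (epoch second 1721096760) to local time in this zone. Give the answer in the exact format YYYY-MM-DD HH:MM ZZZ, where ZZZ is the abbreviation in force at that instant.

Query: 2024-07-16 02:26 UTC
Rule 1/4 (LVA, +01:00): 2024-02-25 11:24 UTC ≤ query < 2024-08-04 12:44 UTC
2·60 + 26 + 60 = 206 min
206 = 0·1440 + 206; 206 = 3·60 + 26 → 03:26, same day
→ 2024-07-16 03:26 LVA

2024-07-16 03:26 LVA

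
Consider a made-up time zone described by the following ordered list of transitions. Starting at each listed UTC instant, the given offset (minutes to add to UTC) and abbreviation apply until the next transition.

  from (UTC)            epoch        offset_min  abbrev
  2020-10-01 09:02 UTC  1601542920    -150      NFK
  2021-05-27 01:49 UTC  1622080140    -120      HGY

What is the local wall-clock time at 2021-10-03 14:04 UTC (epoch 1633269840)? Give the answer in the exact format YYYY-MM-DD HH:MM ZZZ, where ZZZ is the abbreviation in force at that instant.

Query: 2021-10-03 14:04 UTC
Rule 2/2 (HGY, -02:00): 2021-05-27 01:49 UTC ≤ query < +∞
14·60 + 4 - 120 = 724 min
724 = 0·1440 + 724; 724 = 12·60 + 4 → 12:04, same day
→ 2021-10-03 12:04 HGY

2021-10-03 12:04 HGY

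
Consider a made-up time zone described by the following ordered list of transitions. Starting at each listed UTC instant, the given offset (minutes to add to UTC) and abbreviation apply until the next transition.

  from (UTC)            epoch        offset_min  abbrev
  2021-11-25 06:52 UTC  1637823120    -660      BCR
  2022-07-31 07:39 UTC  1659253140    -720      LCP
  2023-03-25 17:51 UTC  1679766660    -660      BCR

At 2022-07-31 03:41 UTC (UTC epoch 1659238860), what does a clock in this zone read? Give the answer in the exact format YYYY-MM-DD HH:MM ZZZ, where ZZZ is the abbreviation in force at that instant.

Query: 2022-07-31 03:41 UTC
Rule 1/3 (BCR, -11:00): 2021-11-25 06:52 UTC ≤ query < 2022-07-31 07:39 UTC
3·60 + 41 - 660 = -439 min
-439 = -1·1440 + 1001; 1001 = 16·60 + 41 → 16:41, 2022-07-31 - 1 day = 2022-07-30
→ 2022-07-30 16:41 BCR

2022-07-30 16:41 BCR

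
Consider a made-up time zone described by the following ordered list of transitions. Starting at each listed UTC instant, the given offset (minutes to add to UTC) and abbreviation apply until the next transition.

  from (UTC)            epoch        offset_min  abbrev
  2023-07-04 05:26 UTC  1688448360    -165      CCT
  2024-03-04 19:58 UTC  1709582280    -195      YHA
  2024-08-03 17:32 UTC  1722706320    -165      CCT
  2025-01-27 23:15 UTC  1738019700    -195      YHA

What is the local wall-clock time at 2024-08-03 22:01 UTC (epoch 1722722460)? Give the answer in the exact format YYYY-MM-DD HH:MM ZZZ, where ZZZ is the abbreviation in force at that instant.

2024-08-03 19:16 CCT

Query: 2024-08-03 22:01 UTC
Rule 3/4 (CCT, -02:45): 2024-08-03 17:32 UTC ≤ query < 2025-01-27 23:15 UTC
22·60 + 1 - 165 = 1156 min
1156 = 0·1440 + 1156; 1156 = 19·60 + 16 → 19:16, same day
→ 2024-08-03 19:16 CCT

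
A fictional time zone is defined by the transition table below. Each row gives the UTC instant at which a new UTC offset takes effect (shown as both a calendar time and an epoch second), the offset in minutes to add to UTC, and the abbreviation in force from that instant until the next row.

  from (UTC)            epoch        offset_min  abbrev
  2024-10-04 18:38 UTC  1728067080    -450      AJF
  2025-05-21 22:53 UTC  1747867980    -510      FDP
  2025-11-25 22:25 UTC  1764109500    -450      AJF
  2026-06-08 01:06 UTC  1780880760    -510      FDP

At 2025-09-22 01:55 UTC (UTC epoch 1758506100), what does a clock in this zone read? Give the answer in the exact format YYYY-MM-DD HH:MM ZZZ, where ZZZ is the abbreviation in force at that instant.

Query: 2025-09-22 01:55 UTC
Rule 2/4 (FDP, -08:30): 2025-05-21 22:53 UTC ≤ query < 2025-11-25 22:25 UTC
1·60 + 55 - 510 = -395 min
-395 = -1·1440 + 1045; 1045 = 17·60 + 25 → 17:25, 2025-09-22 - 1 day = 2025-09-21
→ 2025-09-21 17:25 FDP

2025-09-21 17:25 FDP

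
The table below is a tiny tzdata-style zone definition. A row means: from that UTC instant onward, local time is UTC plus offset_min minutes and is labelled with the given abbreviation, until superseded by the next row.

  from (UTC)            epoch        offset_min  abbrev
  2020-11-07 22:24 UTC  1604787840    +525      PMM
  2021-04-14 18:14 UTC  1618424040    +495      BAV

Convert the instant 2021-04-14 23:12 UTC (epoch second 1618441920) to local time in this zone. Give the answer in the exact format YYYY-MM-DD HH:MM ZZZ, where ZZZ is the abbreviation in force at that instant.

Query: 2021-04-14 23:12 UTC
Rule 2/2 (BAV, +08:15): 2021-04-14 18:14 UTC ≤ query < +∞
23·60 + 12 + 495 = 1887 min
1887 = 1·1440 + 447; 447 = 7·60 + 27 → 07:27, 2021-04-14 + 1 day = 2021-04-15
→ 2021-04-15 07:27 BAV

2021-04-15 07:27 BAV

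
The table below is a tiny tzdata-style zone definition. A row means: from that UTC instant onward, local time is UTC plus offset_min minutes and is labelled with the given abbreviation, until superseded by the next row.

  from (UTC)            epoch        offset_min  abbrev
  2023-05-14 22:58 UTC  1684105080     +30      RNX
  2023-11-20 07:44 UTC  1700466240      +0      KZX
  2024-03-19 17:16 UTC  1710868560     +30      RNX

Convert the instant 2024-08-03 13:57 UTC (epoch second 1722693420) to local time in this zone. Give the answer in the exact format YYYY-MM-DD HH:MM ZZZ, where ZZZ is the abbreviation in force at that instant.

Query: 2024-08-03 13:57 UTC
Rule 3/3 (RNX, +00:30): 2024-03-19 17:16 UTC ≤ query < +∞
13·60 + 57 + 30 = 867 min
867 = 0·1440 + 867; 867 = 14·60 + 27 → 14:27, same day
→ 2024-08-03 14:27 RNX

2024-08-03 14:27 RNX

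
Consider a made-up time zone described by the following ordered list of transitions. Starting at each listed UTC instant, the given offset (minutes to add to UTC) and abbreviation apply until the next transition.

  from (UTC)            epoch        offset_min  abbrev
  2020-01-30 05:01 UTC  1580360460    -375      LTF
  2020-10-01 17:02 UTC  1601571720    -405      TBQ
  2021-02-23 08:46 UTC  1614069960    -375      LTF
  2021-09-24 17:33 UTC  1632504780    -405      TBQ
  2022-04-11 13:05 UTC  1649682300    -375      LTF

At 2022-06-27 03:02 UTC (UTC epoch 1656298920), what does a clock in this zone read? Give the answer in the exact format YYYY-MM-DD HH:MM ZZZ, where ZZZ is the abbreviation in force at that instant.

Query: 2022-06-27 03:02 UTC
Rule 5/5 (LTF, -06:15): 2022-04-11 13:05 UTC ≤ query < +∞
3·60 + 2 - 375 = -193 min
-193 = -1·1440 + 1247; 1247 = 20·60 + 47 → 20:47, 2022-06-27 - 1 day = 2022-06-26
→ 2022-06-26 20:47 LTF

2022-06-26 20:47 LTF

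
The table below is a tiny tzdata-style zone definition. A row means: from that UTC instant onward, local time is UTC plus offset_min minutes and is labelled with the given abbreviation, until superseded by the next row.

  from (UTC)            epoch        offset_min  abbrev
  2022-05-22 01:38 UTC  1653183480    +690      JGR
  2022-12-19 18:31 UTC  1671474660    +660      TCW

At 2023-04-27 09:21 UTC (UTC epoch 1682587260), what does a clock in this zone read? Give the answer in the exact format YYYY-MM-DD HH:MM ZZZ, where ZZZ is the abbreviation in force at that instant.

Query: 2023-04-27 09:21 UTC
Rule 2/2 (TCW, +11:00): 2022-12-19 18:31 UTC ≤ query < +∞
9·60 + 21 + 660 = 1221 min
1221 = 0·1440 + 1221; 1221 = 20·60 + 21 → 20:21, same day
→ 2023-04-27 20:21 TCW

2023-04-27 20:21 TCW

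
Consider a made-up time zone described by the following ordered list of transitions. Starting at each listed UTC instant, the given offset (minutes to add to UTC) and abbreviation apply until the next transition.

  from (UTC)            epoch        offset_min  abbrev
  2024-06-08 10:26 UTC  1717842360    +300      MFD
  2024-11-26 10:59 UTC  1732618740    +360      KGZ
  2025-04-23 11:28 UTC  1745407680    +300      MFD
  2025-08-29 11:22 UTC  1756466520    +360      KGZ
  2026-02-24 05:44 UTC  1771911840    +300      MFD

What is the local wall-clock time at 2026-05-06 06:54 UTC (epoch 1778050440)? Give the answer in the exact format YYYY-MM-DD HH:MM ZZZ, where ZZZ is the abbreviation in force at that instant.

2026-05-06 11:54 MFD

Query: 2026-05-06 06:54 UTC
Rule 5/5 (MFD, +05:00): 2026-02-24 05:44 UTC ≤ query < +∞
6·60 + 54 + 300 = 714 min
714 = 0·1440 + 714; 714 = 11·60 + 54 → 11:54, same day
→ 2026-05-06 11:54 MFD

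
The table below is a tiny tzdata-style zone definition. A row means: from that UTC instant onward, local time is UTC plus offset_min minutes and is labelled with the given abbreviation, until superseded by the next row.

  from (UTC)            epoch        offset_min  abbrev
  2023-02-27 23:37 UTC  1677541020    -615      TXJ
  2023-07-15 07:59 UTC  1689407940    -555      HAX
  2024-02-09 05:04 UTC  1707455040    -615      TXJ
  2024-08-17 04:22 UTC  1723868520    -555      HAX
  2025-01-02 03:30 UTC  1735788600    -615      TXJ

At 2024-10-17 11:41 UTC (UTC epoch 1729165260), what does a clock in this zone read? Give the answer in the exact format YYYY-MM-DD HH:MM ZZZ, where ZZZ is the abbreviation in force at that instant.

2024-10-17 02:26 HAX

Query: 2024-10-17 11:41 UTC
Rule 4/5 (HAX, -09:15): 2024-08-17 04:22 UTC ≤ query < 2025-01-02 03:30 UTC
11·60 + 41 - 555 = 146 min
146 = 0·1440 + 146; 146 = 2·60 + 26 → 02:26, same day
→ 2024-10-17 02:26 HAX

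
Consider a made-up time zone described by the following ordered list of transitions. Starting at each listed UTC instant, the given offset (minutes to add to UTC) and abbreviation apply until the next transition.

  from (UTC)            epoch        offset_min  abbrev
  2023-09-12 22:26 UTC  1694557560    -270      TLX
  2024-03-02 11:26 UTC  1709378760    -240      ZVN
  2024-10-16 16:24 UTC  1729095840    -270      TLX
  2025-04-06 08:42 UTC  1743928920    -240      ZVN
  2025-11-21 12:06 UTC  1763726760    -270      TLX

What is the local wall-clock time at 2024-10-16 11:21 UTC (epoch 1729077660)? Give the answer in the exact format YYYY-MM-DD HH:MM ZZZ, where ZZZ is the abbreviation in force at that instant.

2024-10-16 07:21 ZVN

Query: 2024-10-16 11:21 UTC
Rule 2/5 (ZVN, -04:00): 2024-03-02 11:26 UTC ≤ query < 2024-10-16 16:24 UTC
11·60 + 21 - 240 = 441 min
441 = 0·1440 + 441; 441 = 7·60 + 21 → 07:21, same day
→ 2024-10-16 07:21 ZVN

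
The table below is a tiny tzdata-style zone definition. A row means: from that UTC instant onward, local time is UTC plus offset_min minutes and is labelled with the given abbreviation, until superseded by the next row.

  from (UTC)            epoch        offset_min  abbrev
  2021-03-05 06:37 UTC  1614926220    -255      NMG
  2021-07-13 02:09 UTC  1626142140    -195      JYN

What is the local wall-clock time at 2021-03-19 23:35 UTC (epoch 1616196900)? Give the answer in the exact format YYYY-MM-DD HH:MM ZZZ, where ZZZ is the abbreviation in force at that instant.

Query: 2021-03-19 23:35 UTC
Rule 1/2 (NMG, -04:15): 2021-03-05 06:37 UTC ≤ query < 2021-07-13 02:09 UTC
23·60 + 35 - 255 = 1160 min
1160 = 0·1440 + 1160; 1160 = 19·60 + 20 → 19:20, same day
→ 2021-03-19 19:20 NMG

2021-03-19 19:20 NMG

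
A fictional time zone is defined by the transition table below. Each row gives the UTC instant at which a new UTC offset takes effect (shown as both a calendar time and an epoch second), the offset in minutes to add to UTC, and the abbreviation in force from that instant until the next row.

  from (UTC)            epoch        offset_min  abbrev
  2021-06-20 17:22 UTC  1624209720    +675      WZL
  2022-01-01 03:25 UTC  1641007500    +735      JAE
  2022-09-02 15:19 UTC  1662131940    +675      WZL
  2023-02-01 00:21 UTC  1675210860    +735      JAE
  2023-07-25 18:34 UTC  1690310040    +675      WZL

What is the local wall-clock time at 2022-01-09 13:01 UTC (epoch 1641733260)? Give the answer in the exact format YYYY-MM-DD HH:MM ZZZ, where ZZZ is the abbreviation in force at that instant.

Query: 2022-01-09 13:01 UTC
Rule 2/5 (JAE, +12:15): 2022-01-01 03:25 UTC ≤ query < 2022-09-02 15:19 UTC
13·60 + 1 + 735 = 1516 min
1516 = 1·1440 + 76; 76 = 1·60 + 16 → 01:16, 2022-01-09 + 1 day = 2022-01-10
→ 2022-01-10 01:16 JAE

2022-01-10 01:16 JAE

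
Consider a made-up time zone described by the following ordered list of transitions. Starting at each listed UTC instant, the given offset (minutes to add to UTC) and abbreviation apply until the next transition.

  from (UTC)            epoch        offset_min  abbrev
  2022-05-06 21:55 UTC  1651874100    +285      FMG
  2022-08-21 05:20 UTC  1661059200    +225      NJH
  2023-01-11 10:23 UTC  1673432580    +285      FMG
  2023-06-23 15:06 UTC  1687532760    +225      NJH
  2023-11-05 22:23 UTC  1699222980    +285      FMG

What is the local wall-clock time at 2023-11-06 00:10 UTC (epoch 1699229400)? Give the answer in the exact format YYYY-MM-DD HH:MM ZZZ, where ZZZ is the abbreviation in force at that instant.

2023-11-06 04:55 FMG

Query: 2023-11-06 00:10 UTC
Rule 5/5 (FMG, +04:45): 2023-11-05 22:23 UTC ≤ query < +∞
0·60 + 10 + 285 = 295 min
295 = 0·1440 + 295; 295 = 4·60 + 55 → 04:55, same day
→ 2023-11-06 04:55 FMG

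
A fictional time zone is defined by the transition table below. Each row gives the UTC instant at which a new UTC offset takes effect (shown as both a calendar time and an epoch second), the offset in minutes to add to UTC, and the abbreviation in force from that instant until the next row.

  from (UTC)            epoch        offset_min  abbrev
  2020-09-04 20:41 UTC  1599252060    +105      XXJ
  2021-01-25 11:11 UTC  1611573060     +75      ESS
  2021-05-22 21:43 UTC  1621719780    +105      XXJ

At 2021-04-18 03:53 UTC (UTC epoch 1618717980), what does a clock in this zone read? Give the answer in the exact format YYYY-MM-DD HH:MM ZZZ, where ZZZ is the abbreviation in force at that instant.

2021-04-18 05:08 ESS

Query: 2021-04-18 03:53 UTC
Rule 2/3 (ESS, +01:15): 2021-01-25 11:11 UTC ≤ query < 2021-05-22 21:43 UTC
3·60 + 53 + 75 = 308 min
308 = 0·1440 + 308; 308 = 5·60 + 8 → 05:08, same day
→ 2021-04-18 05:08 ESS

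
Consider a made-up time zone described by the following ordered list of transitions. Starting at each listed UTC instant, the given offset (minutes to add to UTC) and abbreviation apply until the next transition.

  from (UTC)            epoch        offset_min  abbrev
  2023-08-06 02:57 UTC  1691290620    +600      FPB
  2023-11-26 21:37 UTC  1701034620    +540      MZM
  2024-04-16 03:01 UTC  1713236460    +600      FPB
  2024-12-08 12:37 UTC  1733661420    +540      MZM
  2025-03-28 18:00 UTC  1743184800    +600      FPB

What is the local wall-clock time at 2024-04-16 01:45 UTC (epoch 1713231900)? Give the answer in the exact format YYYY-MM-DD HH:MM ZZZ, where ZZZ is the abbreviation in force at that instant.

2024-04-16 10:45 MZM

Query: 2024-04-16 01:45 UTC
Rule 2/5 (MZM, +09:00): 2023-11-26 21:37 UTC ≤ query < 2024-04-16 03:01 UTC
1·60 + 45 + 540 = 645 min
645 = 0·1440 + 645; 645 = 10·60 + 45 → 10:45, same day
→ 2024-04-16 10:45 MZM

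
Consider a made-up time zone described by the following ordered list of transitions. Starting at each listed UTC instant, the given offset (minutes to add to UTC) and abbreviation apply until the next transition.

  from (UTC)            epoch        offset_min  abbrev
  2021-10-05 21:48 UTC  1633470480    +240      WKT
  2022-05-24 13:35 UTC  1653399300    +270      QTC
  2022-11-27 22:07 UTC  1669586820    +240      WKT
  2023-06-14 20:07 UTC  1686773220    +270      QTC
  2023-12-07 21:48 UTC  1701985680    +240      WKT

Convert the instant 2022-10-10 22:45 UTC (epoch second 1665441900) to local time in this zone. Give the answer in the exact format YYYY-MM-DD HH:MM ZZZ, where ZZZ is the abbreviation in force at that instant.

Query: 2022-10-10 22:45 UTC
Rule 2/5 (QTC, +04:30): 2022-05-24 13:35 UTC ≤ query < 2022-11-27 22:07 UTC
22·60 + 45 + 270 = 1635 min
1635 = 1·1440 + 195; 195 = 3·60 + 15 → 03:15, 2022-10-10 + 1 day = 2022-10-11
→ 2022-10-11 03:15 QTC

2022-10-11 03:15 QTC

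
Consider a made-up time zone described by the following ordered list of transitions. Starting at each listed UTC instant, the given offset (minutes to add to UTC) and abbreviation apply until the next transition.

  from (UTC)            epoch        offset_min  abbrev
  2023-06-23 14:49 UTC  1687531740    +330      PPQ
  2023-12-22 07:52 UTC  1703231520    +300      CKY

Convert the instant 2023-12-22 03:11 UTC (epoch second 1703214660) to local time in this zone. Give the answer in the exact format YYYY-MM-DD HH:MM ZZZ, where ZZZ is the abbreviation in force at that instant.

Query: 2023-12-22 03:11 UTC
Rule 1/2 (PPQ, +05:30): 2023-06-23 14:49 UTC ≤ query < 2023-12-22 07:52 UTC
3·60 + 11 + 330 = 521 min
521 = 0·1440 + 521; 521 = 8·60 + 41 → 08:41, same day
→ 2023-12-22 08:41 PPQ

2023-12-22 08:41 PPQ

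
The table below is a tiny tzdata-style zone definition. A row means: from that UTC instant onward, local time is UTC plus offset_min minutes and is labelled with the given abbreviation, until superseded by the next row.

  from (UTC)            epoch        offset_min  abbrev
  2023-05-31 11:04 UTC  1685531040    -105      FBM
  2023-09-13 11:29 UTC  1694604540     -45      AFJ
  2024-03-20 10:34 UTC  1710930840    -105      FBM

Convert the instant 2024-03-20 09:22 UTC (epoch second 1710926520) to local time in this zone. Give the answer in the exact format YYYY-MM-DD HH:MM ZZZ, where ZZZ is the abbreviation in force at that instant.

2024-03-20 08:37 AFJ

Query: 2024-03-20 09:22 UTC
Rule 2/3 (AFJ, -00:45): 2023-09-13 11:29 UTC ≤ query < 2024-03-20 10:34 UTC
9·60 + 22 - 45 = 517 min
517 = 0·1440 + 517; 517 = 8·60 + 37 → 08:37, same day
→ 2024-03-20 08:37 AFJ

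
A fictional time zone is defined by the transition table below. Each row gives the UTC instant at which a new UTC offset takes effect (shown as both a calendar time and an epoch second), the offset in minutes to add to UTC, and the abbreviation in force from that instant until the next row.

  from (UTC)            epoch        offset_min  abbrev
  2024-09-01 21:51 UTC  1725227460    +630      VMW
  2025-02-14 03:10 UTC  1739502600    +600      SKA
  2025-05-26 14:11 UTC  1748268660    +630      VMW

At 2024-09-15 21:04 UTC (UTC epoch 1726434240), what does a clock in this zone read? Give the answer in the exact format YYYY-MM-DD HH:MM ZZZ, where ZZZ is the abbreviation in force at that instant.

2024-09-16 07:34 VMW

Query: 2024-09-15 21:04 UTC
Rule 1/3 (VMW, +10:30): 2024-09-01 21:51 UTC ≤ query < 2025-02-14 03:10 UTC
21·60 + 4 + 630 = 1894 min
1894 = 1·1440 + 454; 454 = 7·60 + 34 → 07:34, 2024-09-15 + 1 day = 2024-09-16
→ 2024-09-16 07:34 VMW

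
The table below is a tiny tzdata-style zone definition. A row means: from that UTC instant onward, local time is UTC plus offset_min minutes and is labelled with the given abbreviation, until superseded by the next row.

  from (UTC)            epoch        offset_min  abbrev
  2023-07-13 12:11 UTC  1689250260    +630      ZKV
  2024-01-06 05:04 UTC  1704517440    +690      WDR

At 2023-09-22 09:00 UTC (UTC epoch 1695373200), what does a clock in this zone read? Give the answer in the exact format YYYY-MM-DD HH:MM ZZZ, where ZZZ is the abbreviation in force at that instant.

2023-09-22 19:30 ZKV

Query: 2023-09-22 09:00 UTC
Rule 1/2 (ZKV, +10:30): 2023-07-13 12:11 UTC ≤ query < 2024-01-06 05:04 UTC
9·60 + 0 + 630 = 1170 min
1170 = 0·1440 + 1170; 1170 = 19·60 + 30 → 19:30, same day
→ 2023-09-22 19:30 ZKV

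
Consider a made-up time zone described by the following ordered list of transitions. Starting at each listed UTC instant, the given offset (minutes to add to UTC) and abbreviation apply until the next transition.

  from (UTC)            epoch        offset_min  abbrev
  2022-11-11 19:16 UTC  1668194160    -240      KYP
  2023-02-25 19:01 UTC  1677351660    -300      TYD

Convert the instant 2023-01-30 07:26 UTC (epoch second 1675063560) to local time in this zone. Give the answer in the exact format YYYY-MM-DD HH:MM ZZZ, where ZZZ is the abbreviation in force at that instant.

Query: 2023-01-30 07:26 UTC
Rule 1/2 (KYP, -04:00): 2022-11-11 19:16 UTC ≤ query < 2023-02-25 19:01 UTC
7·60 + 26 - 240 = 206 min
206 = 0·1440 + 206; 206 = 3·60 + 26 → 03:26, same day
→ 2023-01-30 03:26 KYP

2023-01-30 03:26 KYP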